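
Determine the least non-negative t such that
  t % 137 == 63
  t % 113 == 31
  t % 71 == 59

799732

The moduli are pairwise coprime; N = 137·113·71 = 1099151.
N/137 = 8023; 8023 ≡ 77 (mod 137); 77·121 ≡ 1, so inverse 121.
N/113 = 9727; 9727 ≡ 9 (mod 113); 9·88 ≡ 1, so inverse 88.
N/71 = 15481; 15481 ≡ 3 (mod 71); 3·24 ≡ 1, so inverse 24.
t ≡ 63·8023·121 + 31·9727·88 + 59·15481·24 = 109615681.
109615681 mod 1099151 = 799732.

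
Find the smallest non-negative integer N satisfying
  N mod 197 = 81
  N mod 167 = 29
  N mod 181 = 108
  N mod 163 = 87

103265314

The moduli are pairwise coprime; M = 197·167·181·163 = 970619197.
M/197 = 4927001; 4927001 ≡ 31 (mod 197); 31·89 ≡ 1, so inverse 89.
M/167 = 5812091; 5812091 ≡ 157 (mod 167); 157·50 ≡ 1, so inverse 50.
M/181 = 5362537; 5362537 ≡ 50 (mod 181); 50·105 ≡ 1, so inverse 105.
M/163 = 5954719; 5954719 ≡ 3 (mod 163); 3·109 ≡ 1, so inverse 109.
N ≡ 81·4927001·89 + 29·5812091·50 + 108·5362537·105 + 87·5954719·109 = 161226052016.
161226052016 mod 970619197 = 103265314.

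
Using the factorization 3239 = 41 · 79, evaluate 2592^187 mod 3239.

Mod 41: 2592 ≡ 9; by Fermat, exponent reduces to 187 mod 40 = 27; 9^27 ≡ 32 (mod 41).
Mod 79: 2592 ≡ 64; by Fermat, exponent reduces to 187 mod 78 = 31; 64^31 ≡ 52 (mod 79).
Combine by CRT: x ≡ 32 (mod 41), x ≡ 52 (mod 79) ⇒ x ≡ 2738 (mod 3239).

2738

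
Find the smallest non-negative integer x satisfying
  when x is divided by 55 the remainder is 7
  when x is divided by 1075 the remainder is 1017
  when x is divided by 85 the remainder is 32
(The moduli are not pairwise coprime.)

Combine the congruences pairwise.
gcd(55, 1075) = 5 and 5 | (1017 − 7), so the pair is consistent; merging gives x ≡ 4242 (mod 11825), where 11825 = lcm(55, 1075).
gcd(11825, 85) = 5 and 5 | (32 − 4242), so the pair is consistent; merging gives x ≡ 51542 (mod 201025), where 201025 = lcm(11825, 85).
The solution is unique modulo lcm(55, 1075, 85) = 201025.

51542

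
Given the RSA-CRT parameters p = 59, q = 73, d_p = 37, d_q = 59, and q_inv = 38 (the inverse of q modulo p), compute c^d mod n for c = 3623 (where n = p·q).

m₁ = c^(d_p) mod p: c ≡ 24 (mod 59), and 24^37 mod 59 = 52.
m₂ = c^(d_q) mod q: c ≡ 46 (mod 73), and 46^59 mod 73 = 27.
h = q_inv·(m₁ − m₂) mod p = 38·(52 − 27) mod 59 = 6.
m = m₂ + h·q = 27 + 6·73 = 465.

465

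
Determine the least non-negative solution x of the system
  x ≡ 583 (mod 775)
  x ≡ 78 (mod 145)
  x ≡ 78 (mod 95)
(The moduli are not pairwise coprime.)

gcd(775, 145) = 5 and 5 | (78 − 583), so the pair is consistent; merging gives x ≡ 12983 (mod 22475), where 22475 = lcm(775, 145).
gcd(22475, 95) = 5 and 5 | (78 − 12983), so the pair is consistent; merging gives x ≡ 57933 (mod 427025), where 427025 = lcm(22475, 95).
The solution is unique modulo lcm(775, 145, 95) = 427025.

57933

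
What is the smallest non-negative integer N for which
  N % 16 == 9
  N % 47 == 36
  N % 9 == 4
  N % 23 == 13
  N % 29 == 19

From N ≡ 9 (mod 16) write N = 9 + 16t. Substituting into N ≡ 36 (mod 47) gives 16t ≡ 27 (mod 47), and since 16⁻¹ ≡ 3 (mod 47), t ≡ 34. Hence N ≡ 9 + 16·34 = 553 (mod 752).
From N ≡ 553 (mod 752) write N = 553 + 752t. Substituting into N ≡ 4 (mod 9) gives 752t ≡ 0 (mod 9), and since 5⁻¹ ≡ 2 (mod 9), t ≡ 0. Hence N ≡ 553 + 752·0 = 553 (mod 6768).
From N ≡ 553 (mod 6768) write N = 553 + 6768t. Substituting into N ≡ 13 (mod 23) gives 6768t ≡ 12 (mod 23), and since 6⁻¹ ≡ 4 (mod 23), t ≡ 2. Hence N ≡ 553 + 6768·2 = 14089 (mod 155664).
From N ≡ 14089 (mod 155664) write N = 14089 + 155664t. Substituting into N ≡ 19 (mod 29) gives 155664t ≡ 24 (mod 29), and since 21⁻¹ ≡ 18 (mod 29), t ≡ 26. Hence N ≡ 14089 + 155664·26 = 4061353 (mod 4514256).

4061353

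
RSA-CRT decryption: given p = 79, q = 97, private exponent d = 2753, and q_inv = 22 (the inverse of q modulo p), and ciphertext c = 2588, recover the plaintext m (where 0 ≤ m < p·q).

5675

d_p = d mod (p−1) = 2753 mod 78 = 23; d_q = d mod (q−1) = 65.
m₁ = c^(d_p) mod p: c ≡ 60 (mod 79), and 60^23 mod 79 = 66.
m₂ = c^(d_q) mod q: c ≡ 66 (mod 97), and 66^65 mod 97 = 49.
h = q_inv·(m₁ − m₂) mod p = 22·(66 − 49) mod 79 = 58.
m = m₂ + h·q = 49 + 58·97 = 5675.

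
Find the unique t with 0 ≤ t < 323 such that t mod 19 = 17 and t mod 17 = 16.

From t ≡ 17 (mod 19) write t = 17 + 19s. Substituting into t ≡ 16 (mod 17) gives 19s ≡ 16 (mod 17), and since 2⁻¹ ≡ 9 (mod 17), s ≡ 8. Hence t ≡ 17 + 19·8 = 169 (mod 323).

169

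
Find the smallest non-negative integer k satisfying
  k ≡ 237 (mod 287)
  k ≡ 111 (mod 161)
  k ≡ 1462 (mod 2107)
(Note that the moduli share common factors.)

Combine the congruences pairwise.
gcd(287, 161) = 7 and 7 | (111 − 237), so the pair is consistent; merging gives k ≡ 6551 (mod 6601), where 6601 = lcm(287, 161).
gcd(6601, 2107) = 7 and 7 | (1462 − 6551), so the pair is consistent; merging gives k ≡ 1227736 (mod 1986901), where 1986901 = lcm(6601, 2107).
The solution is unique modulo lcm(287, 161, 2107) = 1986901.

1227736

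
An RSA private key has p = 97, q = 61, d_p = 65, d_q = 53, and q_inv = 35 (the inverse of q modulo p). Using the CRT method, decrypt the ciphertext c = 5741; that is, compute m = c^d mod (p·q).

3704

m₁ = c^(d_p) mod p: c ≡ 18 (mod 97), and 18^65 mod 97 = 18.
m₂ = c^(d_q) mod q: c ≡ 7 (mod 61), and 7^53 mod 61 = 44.
h = q_inv·(m₁ − m₂) mod p = 35·(18 − 44) mod 97 = 60.
m = m₂ + h·q = 44 + 60·61 = 3704.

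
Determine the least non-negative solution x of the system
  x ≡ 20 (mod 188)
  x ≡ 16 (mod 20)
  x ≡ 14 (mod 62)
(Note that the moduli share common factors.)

28596

Combine the congruences pairwise.
gcd(188, 20) = 4 and 4 | (16 − 20), so the pair is consistent; merging gives x ≡ 396 (mod 940), where 940 = lcm(188, 20).
gcd(940, 62) = 2 and 2 | (14 − 396), so the pair is consistent; merging gives x ≡ 28596 (mod 29140), where 29140 = lcm(940, 62).
The solution is unique modulo lcm(188, 20, 62) = 29140.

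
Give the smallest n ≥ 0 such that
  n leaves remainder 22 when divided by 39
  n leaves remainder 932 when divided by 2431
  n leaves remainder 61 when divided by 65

34966

gcd(39, 2431) = 13 and 13 | (932 − 22), so the pair is consistent; merging gives n ≡ 5794 (mod 7293), where 7293 = lcm(39, 2431).
gcd(7293, 65) = 13 and 13 | (61 − 5794), so the pair is consistent; merging gives n ≡ 34966 (mod 36465), where 36465 = lcm(7293, 65).
The solution is unique modulo lcm(39, 2431, 65) = 36465.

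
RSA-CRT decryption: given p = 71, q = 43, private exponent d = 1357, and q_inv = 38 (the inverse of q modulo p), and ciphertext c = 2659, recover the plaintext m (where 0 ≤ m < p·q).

1369

d_p = d mod (p−1) = 1357 mod 70 = 27; d_q = d mod (q−1) = 13.
m₁ = c^(d_p) mod p: c ≡ 32 (mod 71), and 32^27 mod 71 = 20.
m₂ = c^(d_q) mod q: c ≡ 36 (mod 43), and 36^13 mod 43 = 36.
h = q_inv·(m₁ − m₂) mod p = 38·(20 − 36) mod 71 = 31.
m = m₂ + h·q = 36 + 31·43 = 1369.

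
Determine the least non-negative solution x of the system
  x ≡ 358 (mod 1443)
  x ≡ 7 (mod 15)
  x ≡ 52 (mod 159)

307717

Combine the congruences pairwise.
gcd(1443, 15) = 3 and 3 | (7 − 358), so the pair is consistent; merging gives x ≡ 4687 (mod 7215), where 7215 = lcm(1443, 15).
gcd(7215, 159) = 3 and 3 | (52 − 4687), so the pair is consistent; merging gives x ≡ 307717 (mod 382395), where 382395 = lcm(7215, 159).
The solution is unique modulo lcm(1443, 15, 159) = 382395.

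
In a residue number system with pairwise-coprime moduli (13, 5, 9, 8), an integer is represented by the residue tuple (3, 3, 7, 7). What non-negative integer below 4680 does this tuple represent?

The moduli are pairwise coprime; N = 13·5·9·8 = 4680.
N/13 = 360; 360 ≡ 9 (mod 13); 9·3 ≡ 1, so inverse 3.
N/5 = 936; 936 ≡ 1 (mod 5), inverse 1.
N/9 = 520; 520 ≡ 7 (mod 9); 7·4 ≡ 1, so inverse 4.
N/8 = 585; 585 ≡ 1 (mod 8), inverse 1.
x ≡ 3·360·3 + 3·936·1 + 7·520·4 + 7·585·1 = 24703.
24703 mod 4680 = 1303.

1303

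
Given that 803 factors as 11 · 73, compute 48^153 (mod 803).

Mod 11: 48 ≡ 4; by Fermat, exponent reduces to 153 mod 10 = 3; 4^3 ≡ 9 (mod 11).
Mod 73: 48 ≡ 48; by Fermat, exponent reduces to 153 mod 72 = 9; 48^9 ≡ 46 (mod 73).
Combine by CRT: x ≡ 9 (mod 11), x ≡ 46 (mod 73) ⇒ x ≡ 119 (mod 803).

119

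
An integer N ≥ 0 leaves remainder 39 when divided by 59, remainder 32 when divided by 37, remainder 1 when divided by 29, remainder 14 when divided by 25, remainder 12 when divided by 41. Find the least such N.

18000939

From N ≡ 39 (mod 59) write N = 39 + 59t. Substituting into N ≡ 32 (mod 37) gives 59t ≡ 30 (mod 37), and since 22⁻¹ ≡ 32 (mod 37), t ≡ 35. Hence N ≡ 39 + 59·35 = 2104 (mod 2183).
From N ≡ 2104 (mod 2183) write N = 2104 + 2183t. Substituting into N ≡ 1 (mod 29) gives 2183t ≡ 14 (mod 29), and since 8⁻¹ ≡ 11 (mod 29), t ≡ 9. Hence N ≡ 2104 + 2183·9 = 21751 (mod 63307).
From N ≡ 21751 (mod 63307) write N = 21751 + 63307t. Substituting into N ≡ 14 (mod 25) gives 63307t ≡ 13 (mod 25), and since 7⁻¹ ≡ 18 (mod 25), t ≡ 9. Hence N ≡ 21751 + 63307·9 = 591514 (mod 1582675).
From N ≡ 591514 (mod 1582675) write N = 591514 + 1582675t. Substituting into N ≡ 12 (mod 41) gives 1582675t ≡ 5 (mod 41), and since 34⁻¹ ≡ 35 (mod 41), t ≡ 11. Hence N ≡ 591514 + 1582675·11 = 18000939 (mod 64889675).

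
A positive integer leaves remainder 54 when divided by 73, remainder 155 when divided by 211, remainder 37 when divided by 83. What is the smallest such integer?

85610

The moduli are pairwise coprime; N = 73·211·83 = 1278449.
N/73 = 17513; 17513 ≡ 66 (mod 73); 66·52 ≡ 1, so inverse 52.
N/211 = 6059; 6059 ≡ 151 (mod 211); 151·109 ≡ 1, so inverse 109.
N/83 = 15403; 15403 ≡ 48 (mod 83); 48·64 ≡ 1, so inverse 64.
x ≡ 54·17513·52 + 155·6059·109 + 37·15403·64 = 188017613.
188017613 mod 1278449 = 85610.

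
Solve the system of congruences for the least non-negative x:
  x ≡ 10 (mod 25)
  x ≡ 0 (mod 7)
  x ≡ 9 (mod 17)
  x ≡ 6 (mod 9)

3885

The moduli are pairwise coprime; N = 25·7·17·9 = 26775.
N/25 = 1071; 1071 ≡ 21 (mod 25); 21·6 ≡ 1, so inverse 6.
N/7 = 3825; 3825 ≡ 3 (mod 7); 3·5 ≡ 1, so inverse 5.
N/17 = 1575; 1575 ≡ 11 (mod 17); 11·14 ≡ 1, so inverse 14.
N/9 = 2975; 2975 ≡ 5 (mod 9); 5·2 ≡ 1, so inverse 2.
x ≡ 10·1071·6 + 0·3825·5 + 9·1575·14 + 6·2975·2 = 298410.
298410 mod 26775 = 3885.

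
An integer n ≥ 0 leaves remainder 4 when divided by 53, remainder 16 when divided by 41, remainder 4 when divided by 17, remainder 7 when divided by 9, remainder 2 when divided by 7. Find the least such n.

The moduli are pairwise coprime; M = 53·41·17·9·7 = 2327283.
M/53 = 43911; 43911 ≡ 27 (mod 53); 27·2 ≡ 1, so inverse 2.
M/41 = 56763; 56763 ≡ 19 (mod 41); 19·13 ≡ 1, so inverse 13.
M/17 = 136899; 136899 ≡ 15 (mod 17); 15·8 ≡ 1, so inverse 8.
M/9 = 258587; 258587 ≡ 8 (mod 9); 8·8 ≡ 1, so inverse 8.
M/7 = 332469; 332469 ≡ 4 (mod 7); 4·2 ≡ 1, so inverse 2.
n ≡ 4·43911·2 + 16·56763·13 + 4·136899·8 + 7·258587·8 + 2·332469·2 = 32349508.
32349508 mod 2327283 = 2094829.

2094829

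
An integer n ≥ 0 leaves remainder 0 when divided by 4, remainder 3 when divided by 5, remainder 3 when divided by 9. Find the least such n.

The moduli are pairwise coprime; M = 4·5·9 = 180.
M/4 = 45; 45 ≡ 1 (mod 4), inverse 1.
M/5 = 36; 36 ≡ 1 (mod 5), inverse 1.
M/9 = 20; 20 ≡ 2 (mod 9); 2·5 ≡ 1, so inverse 5.
n ≡ 0·45·1 + 3·36·1 + 3·20·5 = 408.
408 mod 180 = 48.

48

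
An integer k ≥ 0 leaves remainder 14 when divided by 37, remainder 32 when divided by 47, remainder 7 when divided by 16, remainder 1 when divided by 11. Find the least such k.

Combine the congruences pairwise.
From k ≡ 14 (mod 37) write k = 14 + 37t. Substituting into k ≡ 32 (mod 47) gives 37t ≡ 18 (mod 47), and since 37⁻¹ ≡ 14 (mod 47), t ≡ 17. Hence k ≡ 14 + 37·17 = 643 (mod 1739).
From k ≡ 643 (mod 1739) write k = 643 + 1739t. Substituting into k ≡ 7 (mod 16) gives 1739t ≡ 4 (mod 16), and since 11⁻¹ ≡ 3 (mod 16), t ≡ 12. Hence k ≡ 643 + 1739·12 = 21511 (mod 27824).
From k ≡ 21511 (mod 27824) write k = 21511 + 27824t. Substituting into k ≡ 1 (mod 11) gives 27824t ≡ 6 (mod 11), and since 5⁻¹ ≡ 9 (mod 11), t ≡ 10. Hence k ≡ 21511 + 27824·10 = 299751 (mod 306064).

299751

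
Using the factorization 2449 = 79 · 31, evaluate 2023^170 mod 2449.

Mod 79: 2023 ≡ 48; by Fermat, exponent reduces to 170 mod 78 = 14; 48^14 ≡ 2 (mod 79).
Mod 31: 2023 ≡ 8; by Fermat, exponent reduces to 170 mod 30 = 20; 8^20 ≡ 1 (mod 31).
Combine by CRT: x ≡ 2 (mod 79), x ≡ 1 (mod 31) ⇒ x ≡ 1582 (mod 2449).

1582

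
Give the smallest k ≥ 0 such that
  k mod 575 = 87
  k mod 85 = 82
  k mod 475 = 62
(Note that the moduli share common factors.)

gcd(575, 85) = 5 and 5 | (82 − 87), so the pair is consistent; merging gives k ≡ 7562 (mod 9775), where 9775 = lcm(575, 85).
gcd(9775, 475) = 25 and 25 | (62 − 7562), so the pair is consistent; merging gives k ≡ 95537 (mod 185725), where 185725 = lcm(9775, 475).
The solution is unique modulo lcm(575, 85, 475) = 185725.

95537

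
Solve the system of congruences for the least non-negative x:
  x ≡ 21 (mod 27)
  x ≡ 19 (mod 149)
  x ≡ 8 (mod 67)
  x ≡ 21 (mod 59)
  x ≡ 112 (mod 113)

Combine the congruences pairwise.
From x ≡ 21 (mod 27) write x = 21 + 27t. Substituting into x ≡ 19 (mod 149) gives 27t ≡ 147 (mod 149), and since 27⁻¹ ≡ 138 (mod 149), t ≡ 22. Hence x ≡ 21 + 27·22 = 615 (mod 4023).
From x ≡ 615 (mod 4023) write x = 615 + 4023t. Substituting into x ≡ 8 (mod 67) gives 4023t ≡ 63 (mod 67), and since 3⁻¹ ≡ 45 (mod 67), t ≡ 21. Hence x ≡ 615 + 4023·21 = 85098 (mod 269541).
From x ≡ 85098 (mod 269541) write x = 85098 + 269541t. Substituting into x ≡ 21 (mod 59) gives 269541t ≡ 1 (mod 59), and since 29⁻¹ ≡ 57 (mod 59), t ≡ 57. Hence x ≡ 85098 + 269541·57 = 15448935 (mod 15902919).
From x ≡ 15448935 (mod 15902919) write x = 15448935 + 15902919t. Substituting into x ≡ 112 (mod 113) gives 15902919t ≡ 85 (mod 113), and since 90⁻¹ ≡ 54 (mod 113), t ≡ 70. Hence x ≡ 15448935 + 15902919·70 = 1128653265 (mod 1797029847).

1128653265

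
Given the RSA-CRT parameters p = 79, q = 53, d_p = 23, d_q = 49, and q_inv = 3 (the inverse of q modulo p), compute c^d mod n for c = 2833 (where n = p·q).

m₁ = c^(d_p) mod p: c ≡ 68 (mod 79), and 68^23 mod 79 = 77.
m₂ = c^(d_q) mod q: c ≡ 24 (mod 53), and 24^49 mod 53 = 47.
h = q_inv·(m₁ − m₂) mod p = 3·(77 − 47) mod 79 = 11.
m = m₂ + h·q = 47 + 11·53 = 630.

630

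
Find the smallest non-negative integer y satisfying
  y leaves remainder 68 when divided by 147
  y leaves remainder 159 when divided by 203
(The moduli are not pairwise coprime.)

362

gcd(147, 203) = 7 and 7 | (159 − 68), so the pair is consistent; merging gives y ≡ 362 (mod 4263), where 4263 = lcm(147, 203).
The solution is unique modulo lcm(147, 203) = 4263.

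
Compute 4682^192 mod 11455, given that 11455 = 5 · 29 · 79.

10766

Mod 5: 4682 ≡ 2; since 4 | 192, by Fermat 2^192 ≡ 1 (mod 5).
Mod 29: 4682 ≡ 13; by Fermat, exponent reduces to 192 mod 28 = 24; 13^24 ≡ 7 (mod 29).
Mod 79: 4682 ≡ 21; by Fermat, exponent reduces to 192 mod 78 = 36; 21^36 ≡ 22 (mod 79).
Combine by CRT: x ≡ 1 (mod 5), x ≡ 7 (mod 29), x ≡ 22 (mod 79) ⇒ x ≡ 10766 (mod 11455).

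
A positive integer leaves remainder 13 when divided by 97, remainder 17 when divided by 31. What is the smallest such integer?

110

From t ≡ 13 (mod 97) write t = 13 + 97s. Substituting into t ≡ 17 (mod 31) gives 97s ≡ 4 (mod 31), and since 4⁻¹ ≡ 8 (mod 31), s ≡ 1. Hence t ≡ 13 + 97·1 = 110 (mod 3007).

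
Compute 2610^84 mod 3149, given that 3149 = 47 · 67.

694

Mod 47: 2610 ≡ 25; by Fermat, exponent reduces to 84 mod 46 = 38; 25^38 ≡ 36 (mod 47).
Mod 67: 2610 ≡ 64; by Fermat, exponent reduces to 84 mod 66 = 18; 64^18 ≡ 24 (mod 67).
Combine by CRT: x ≡ 36 (mod 47), x ≡ 24 (mod 67) ⇒ x ≡ 694 (mod 3149).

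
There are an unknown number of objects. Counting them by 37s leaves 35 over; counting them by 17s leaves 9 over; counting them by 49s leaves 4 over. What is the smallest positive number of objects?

From N ≡ 35 (mod 37) write N = 35 + 37t. Substituting into N ≡ 9 (mod 17) gives 37t ≡ 8 (mod 17), and since 3⁻¹ ≡ 6 (mod 17), t ≡ 14. Hence N ≡ 35 + 37·14 = 553 (mod 629).
From N ≡ 553 (mod 629) write N = 553 + 629t. Substituting into N ≡ 4 (mod 49) gives 629t ≡ 39 (mod 49), and since 41⁻¹ ≡ 6 (mod 49), t ≡ 38. Hence N ≡ 553 + 629·38 = 24455 (mod 30821).

24455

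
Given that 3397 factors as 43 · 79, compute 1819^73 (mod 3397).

832

Mod 43: 1819 ≡ 13; by Fermat, exponent reduces to 73 mod 42 = 31; 13^31 ≡ 15 (mod 43).
Mod 79: 1819 ≡ 2; 2^73 ≡ 42 (mod 79).
Combine by CRT: x ≡ 15 (mod 43), x ≡ 42 (mod 79) ⇒ x ≡ 832 (mod 3397).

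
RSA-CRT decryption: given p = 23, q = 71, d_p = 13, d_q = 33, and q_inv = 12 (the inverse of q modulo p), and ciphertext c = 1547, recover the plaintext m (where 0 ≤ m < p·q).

1485

m₁ = c^(d_p) mod p: c ≡ 6 (mod 23), and 6^13 mod 23 = 13.
m₂ = c^(d_q) mod q: c ≡ 56 (mod 71), and 56^33 mod 71 = 65.
h = q_inv·(m₁ − m₂) mod p = 12·(13 − 65) mod 23 = 20.
m = m₂ + h·q = 65 + 20·71 = 1485.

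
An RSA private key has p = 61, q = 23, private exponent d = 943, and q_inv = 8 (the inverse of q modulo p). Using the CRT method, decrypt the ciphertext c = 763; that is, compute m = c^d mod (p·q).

837

d_p = d mod (p−1) = 943 mod 60 = 43; d_q = d mod (q−1) = 19.
m₁ = c^(d_p) mod p: c ≡ 31 (mod 61), and 31^43 mod 61 = 44.
m₂ = c^(d_q) mod q: c ≡ 4 (mod 23), and 4^19 mod 23 = 9.
h = q_inv·(m₁ − m₂) mod p = 8·(44 − 9) mod 61 = 36.
m = m₂ + h·q = 9 + 36·23 = 837.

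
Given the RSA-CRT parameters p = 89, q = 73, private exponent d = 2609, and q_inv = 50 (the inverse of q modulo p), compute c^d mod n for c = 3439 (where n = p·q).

5028

d_p = d mod (p−1) = 2609 mod 88 = 57; d_q = d mod (q−1) = 17.
m₁ = c^(d_p) mod p: c ≡ 57 (mod 89), and 57^57 mod 89 = 44.
m₂ = c^(d_q) mod q: c ≡ 8 (mod 73), and 8^17 mod 73 = 64.
h = q_inv·(m₁ − m₂) mod p = 50·(44 − 64) mod 89 = 68.
m = m₂ + h·q = 64 + 68·73 = 5028.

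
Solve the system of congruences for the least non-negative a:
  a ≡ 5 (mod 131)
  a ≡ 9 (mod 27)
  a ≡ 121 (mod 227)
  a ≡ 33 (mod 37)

4647492

From a ≡ 5 (mod 131) write a = 5 + 131t. Substituting into a ≡ 9 (mod 27) gives 131t ≡ 4 (mod 27), and since 23⁻¹ ≡ 20 (mod 27), t ≡ 26. Hence a ≡ 5 + 131·26 = 3411 (mod 3537).
From a ≡ 3411 (mod 3537) write a = 3411 + 3537t. Substituting into a ≡ 121 (mod 227) gives 3537t ≡ 115 (mod 227), and since 132⁻¹ ≡ 43 (mod 227), t ≡ 178. Hence a ≡ 3411 + 3537·178 = 632997 (mod 802899).
From a ≡ 632997 (mod 802899) write a = 632997 + 802899t. Substituting into a ≡ 33 (mod 37) gives 802899t ≡ 32 (mod 37), and since 36⁻¹ ≡ 36 (mod 37), t ≡ 5. Hence a ≡ 632997 + 802899·5 = 4647492 (mod 29707263).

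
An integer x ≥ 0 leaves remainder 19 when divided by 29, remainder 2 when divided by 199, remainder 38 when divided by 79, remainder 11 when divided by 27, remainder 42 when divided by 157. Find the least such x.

497385776

From x ≡ 19 (mod 29) write x = 19 + 29t. Substituting into x ≡ 2 (mod 199) gives 29t ≡ 182 (mod 199), and since 29⁻¹ ≡ 151 (mod 199), t ≡ 20. Hence x ≡ 19 + 29·20 = 599 (mod 5771).
From x ≡ 599 (mod 5771) write x = 599 + 5771t. Substituting into x ≡ 38 (mod 79) gives 5771t ≡ 71 (mod 79), and since 4⁻¹ ≡ 20 (mod 79), t ≡ 77. Hence x ≡ 599 + 5771·77 = 444966 (mod 455909).
From x ≡ 444966 (mod 455909) write x = 444966 + 455909t. Substituting into x ≡ 11 (mod 27) gives 455909t ≡ 5 (mod 27), and since 14⁻¹ ≡ 2 (mod 27), t ≡ 10. Hence x ≡ 444966 + 455909·10 = 5004056 (mod 12309543).
From x ≡ 5004056 (mod 12309543) write x = 5004056 + 12309543t. Substituting into x ≡ 42 (mod 157) gives 12309543t ≡ 47 (mod 157), and since 115⁻¹ ≡ 71 (mod 157), t ≡ 40. Hence x ≡ 5004056 + 12309543·40 = 497385776 (mod 1932598251).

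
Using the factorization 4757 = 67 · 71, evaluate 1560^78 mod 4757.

Mod 67: 1560 ≡ 19; by Fermat, exponent reduces to 78 mod 66 = 12; 19^12 ≡ 15 (mod 67).
Mod 71: 1560 ≡ 69; by Fermat, exponent reduces to 78 mod 70 = 8; 69^8 ≡ 43 (mod 71).
Combine by CRT: x ≡ 15 (mod 67), x ≡ 43 (mod 71) ⇒ x ≡ 4303 (mod 4757).

4303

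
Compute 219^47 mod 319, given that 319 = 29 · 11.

197

Mod 29: 219 ≡ 16; by Fermat, exponent reduces to 47 mod 28 = 19; 16^19 ≡ 23 (mod 29).
Mod 11: 219 ≡ 10; by Fermat, exponent reduces to 47 mod 10 = 7; 10^7 ≡ 10 (mod 11).
Combine by CRT: x ≡ 23 (mod 29), x ≡ 10 (mod 11) ⇒ x ≡ 197 (mod 319).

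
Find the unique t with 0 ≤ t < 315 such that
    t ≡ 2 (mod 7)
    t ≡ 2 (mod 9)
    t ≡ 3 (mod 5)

128

The moduli are pairwise coprime; N = 7·9·5 = 315.
N/7 = 45; 45 ≡ 3 (mod 7); 3·5 ≡ 1, so inverse 5.
N/9 = 35; 35 ≡ 8 (mod 9); 8·8 ≡ 1, so inverse 8.
N/5 = 63; 63 ≡ 3 (mod 5); 3·2 ≡ 1, so inverse 2.
t ≡ 2·45·5 + 2·35·8 + 3·63·2 = 1388.
1388 mod 315 = 128.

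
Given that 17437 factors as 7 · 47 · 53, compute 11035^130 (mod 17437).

Mod 7: 11035 ≡ 3; by Fermat, exponent reduces to 130 mod 6 = 4; 3^4 ≡ 4 (mod 7).
Mod 47: 11035 ≡ 37; by Fermat, exponent reduces to 130 mod 46 = 38; 37^38 ≡ 7 (mod 47).
Mod 53: 11035 ≡ 11; by Fermat, exponent reduces to 130 mod 52 = 26; 11^26 ≡ 1 (mod 53).
Combine by CRT: x ≡ 4 (mod 7), x ≡ 7 (mod 47), x ≡ 1 (mod 53) ⇒ x ≡ 2545 (mod 17437).

2545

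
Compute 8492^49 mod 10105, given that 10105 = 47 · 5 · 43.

3957

Mod 47: 8492 ≡ 32; by Fermat, exponent reduces to 49 mod 46 = 3; 32^3 ≡ 9 (mod 47).
Mod 5: 8492 ≡ 2; by Fermat, exponent reduces to 49 mod 4 = 1; 2^1 ≡ 2 (mod 5).
Mod 43: 8492 ≡ 21; by Fermat, exponent reduces to 49 mod 42 = 7; 21^7 ≡ 1 (mod 43).
Combine by CRT: x ≡ 9 (mod 47), x ≡ 2 (mod 5), x ≡ 1 (mod 43) ⇒ x ≡ 3957 (mod 10105).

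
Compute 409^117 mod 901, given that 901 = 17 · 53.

52

Mod 17: 409 ≡ 1; by Fermat, exponent reduces to 117 mod 16 = 5; 1^5 ≡ 1 (mod 17).
Mod 53: 409 ≡ 38; by Fermat, exponent reduces to 117 mod 52 = 13; 38^13 ≡ 52 (mod 53).
Combine by CRT: x ≡ 1 (mod 17), x ≡ 52 (mod 53) ⇒ x ≡ 52 (mod 901).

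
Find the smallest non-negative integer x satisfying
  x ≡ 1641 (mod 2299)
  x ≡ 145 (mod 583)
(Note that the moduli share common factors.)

gcd(2299, 583) = 11 and 11 | (145 − 1641), so the pair is consistent; merging gives x ≡ 24631 (mod 121847), where 121847 = lcm(2299, 583).
The solution is unique modulo lcm(2299, 583) = 121847.

24631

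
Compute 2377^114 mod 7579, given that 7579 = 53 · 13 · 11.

Mod 53: 2377 ≡ 45; by Fermat, exponent reduces to 114 mod 52 = 10; 45^10 ≡ 37 (mod 53).
Mod 13: 2377 ≡ 11; by Fermat, exponent reduces to 114 mod 12 = 6; 11^6 ≡ 12 (mod 13).
Mod 11: 2377 ≡ 1; by Fermat, exponent reduces to 114 mod 10 = 4; 1^4 ≡ 1 (mod 11).
Combine by CRT: x ≡ 37 (mod 53), x ≡ 12 (mod 13), x ≡ 1 (mod 11) ⇒ x ≡ 2157 (mod 7579).

2157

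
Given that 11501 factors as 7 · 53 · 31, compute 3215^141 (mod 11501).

7680

Mod 7: 3215 ≡ 2; by Fermat, exponent reduces to 141 mod 6 = 3; 2^3 ≡ 1 (mod 7).
Mod 53: 3215 ≡ 35; by Fermat, exponent reduces to 141 mod 52 = 37; 35^37 ≡ 48 (mod 53).
Mod 31: 3215 ≡ 22; by Fermat, exponent reduces to 141 mod 30 = 21; 22^21 ≡ 23 (mod 31).
Combine by CRT: x ≡ 1 (mod 7), x ≡ 48 (mod 53), x ≡ 23 (mod 31) ⇒ x ≡ 7680 (mod 11501).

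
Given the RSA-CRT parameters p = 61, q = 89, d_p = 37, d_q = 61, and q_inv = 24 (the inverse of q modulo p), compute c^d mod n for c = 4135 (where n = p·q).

2427

m₁ = c^(d_p) mod p: c ≡ 48 (mod 61), and 48^37 mod 61 = 48.
m₂ = c^(d_q) mod q: c ≡ 41 (mod 89), and 41^61 mod 89 = 24.
h = q_inv·(m₁ − m₂) mod p = 24·(48 − 24) mod 61 = 27.
m = m₂ + h·q = 24 + 27·89 = 2427.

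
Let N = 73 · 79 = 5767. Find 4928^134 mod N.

Mod 73: 4928 ≡ 37; by Fermat, exponent reduces to 134 mod 72 = 62; 37^62 ≡ 2 (mod 73).
Mod 79: 4928 ≡ 30; by Fermat, exponent reduces to 134 mod 78 = 56; 30^56 ≡ 4 (mod 79).
Combine by CRT: x ≡ 2 (mod 73), x ≡ 4 (mod 79) ⇒ x ≡ 1900 (mod 5767).

1900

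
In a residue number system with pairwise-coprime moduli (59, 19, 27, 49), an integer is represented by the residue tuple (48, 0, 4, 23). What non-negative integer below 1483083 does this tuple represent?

From x ≡ 48 (mod 59) write x = 48 + 59t. Substituting into x ≡ 0 (mod 19) gives 59t ≡ 9 (mod 19), and since 2⁻¹ ≡ 10 (mod 19), t ≡ 14. Hence x ≡ 48 + 59·14 = 874 (mod 1121).
From x ≡ 874 (mod 1121) write x = 874 + 1121t. Substituting into x ≡ 4 (mod 27) gives 1121t ≡ 21 (mod 27), and since 14⁻¹ ≡ 2 (mod 27), t ≡ 15. Hence x ≡ 874 + 1121·15 = 17689 (mod 30267).
From x ≡ 17689 (mod 30267) write x = 17689 + 30267t. Substituting into x ≡ 23 (mod 49) gives 30267t ≡ 23 (mod 49), and since 34⁻¹ ≡ 13 (mod 49), t ≡ 5. Hence x ≡ 17689 + 30267·5 = 169024 (mod 1483083).

169024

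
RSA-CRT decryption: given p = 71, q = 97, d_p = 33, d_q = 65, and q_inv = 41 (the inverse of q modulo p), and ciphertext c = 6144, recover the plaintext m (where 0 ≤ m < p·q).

4689

m₁ = c^(d_p) mod p: c ≡ 38 (mod 71), and 38^33 mod 71 = 3.
m₂ = c^(d_q) mod q: c ≡ 33 (mod 97), and 33^65 mod 97 = 33.
h = q_inv·(m₁ − m₂) mod p = 41·(3 − 33) mod 71 = 48.
m = m₂ + h·q = 33 + 48·97 = 4689.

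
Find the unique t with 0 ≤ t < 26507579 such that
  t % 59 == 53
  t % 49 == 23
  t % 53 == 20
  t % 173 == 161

2434098

Combine the congruences pairwise.
From t ≡ 53 (mod 59) write t = 53 + 59s. Substituting into t ≡ 23 (mod 49) gives 59s ≡ 19 (mod 49), and since 10⁻¹ ≡ 5 (mod 49), s ≡ 46. Hence t ≡ 53 + 59·46 = 2767 (mod 2891).
From t ≡ 2767 (mod 2891) write t = 2767 + 2891s. Substituting into t ≡ 20 (mod 53) gives 2891s ≡ 9 (mod 53), and since 29⁻¹ ≡ 11 (mod 53), s ≡ 46. Hence t ≡ 2767 + 2891·46 = 135753 (mod 153223).
From t ≡ 135753 (mod 153223) write t = 135753 + 153223s. Substituting into t ≡ 161 (mod 173) gives 153223s ≡ 40 (mod 173), and since 118⁻¹ ≡ 22 (mod 173), s ≡ 15. Hence t ≡ 135753 + 153223·15 = 2434098 (mod 26507579).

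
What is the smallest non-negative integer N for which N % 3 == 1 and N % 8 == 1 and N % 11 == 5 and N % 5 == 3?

From N ≡ 1 (mod 3) write N = 1 + 3t. Substituting into N ≡ 1 (mod 8) gives 3t ≡ 0 (mod 8), and since 3⁻¹ ≡ 3 (mod 8), t ≡ 0. Hence N ≡ 1 + 3·0 = 1 (mod 24).
From N ≡ 1 (mod 24) write N = 1 + 24t. Substituting into N ≡ 5 (mod 11) gives 24t ≡ 4 (mod 11), and since 2⁻¹ ≡ 6 (mod 11), t ≡ 2. Hence N ≡ 1 + 24·2 = 49 (mod 264).
From N ≡ 49 (mod 264) write N = 49 + 264t. Substituting into N ≡ 3 (mod 5) gives 264t ≡ 4 (mod 5), and since 4⁻¹ ≡ 4 (mod 5), t ≡ 1. Hence N ≡ 49 + 264·1 = 313 (mod 1320).

313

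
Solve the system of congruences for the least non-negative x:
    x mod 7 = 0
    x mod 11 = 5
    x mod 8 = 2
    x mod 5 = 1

1666

From x ≡ 0 (mod 7) write x = 0 + 7t. Substituting into x ≡ 5 (mod 11) gives 7t ≡ 5 (mod 11), and since 7⁻¹ ≡ 8 (mod 11), t ≡ 7. Hence x ≡ 0 + 7·7 = 49 (mod 77).
From x ≡ 49 (mod 77) write x = 49 + 77t. Substituting into x ≡ 2 (mod 8) gives 77t ≡ 1 (mod 8), and since 5⁻¹ ≡ 5 (mod 8), t ≡ 5. Hence x ≡ 49 + 77·5 = 434 (mod 616).
From x ≡ 434 (mod 616) write x = 434 + 616t. Substituting into x ≡ 1 (mod 5) gives 616t ≡ 2 (mod 5), and since 1⁻¹ ≡ 1 (mod 5), t ≡ 2. Hence x ≡ 434 + 616·2 = 1666 (mod 3080).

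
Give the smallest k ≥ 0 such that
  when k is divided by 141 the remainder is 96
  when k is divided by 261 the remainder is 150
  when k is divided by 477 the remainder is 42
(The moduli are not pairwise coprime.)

gcd(141, 261) = 3 and 3 | (150 − 96), so the pair is consistent; merging gives k ≡ 4326 (mod 12267), where 12267 = lcm(141, 261).
gcd(12267, 477) = 9 and 9 | (42 − 4326), so the pair is consistent; merging gives k ≡ 90195 (mod 650151), where 650151 = lcm(12267, 477).
The solution is unique modulo lcm(141, 261, 477) = 650151.

90195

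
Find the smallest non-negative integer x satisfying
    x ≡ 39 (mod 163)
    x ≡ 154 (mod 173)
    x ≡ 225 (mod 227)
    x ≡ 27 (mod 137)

From x ≡ 39 (mod 163) write x = 39 + 163t. Substituting into x ≡ 154 (mod 173) gives 163t ≡ 115 (mod 173), and since 163⁻¹ ≡ 121 (mod 173), t ≡ 75. Hence x ≡ 39 + 163·75 = 12264 (mod 28199).
From x ≡ 12264 (mod 28199) write x = 12264 + 28199t. Substituting into x ≡ 225 (mod 227) gives 28199t ≡ 219 (mod 227), and since 51⁻¹ ≡ 138 (mod 227), t ≡ 31. Hence x ≡ 12264 + 28199·31 = 886433 (mod 6401173).
From x ≡ 886433 (mod 6401173) write x = 886433 + 6401173t. Substituting into x ≡ 27 (mod 137) gives 6401173t ≡ 121 (mod 137), and since 122⁻¹ ≡ 73 (mod 137), t ≡ 65. Hence x ≡ 886433 + 6401173·65 = 416962678 (mod 876960701).

416962678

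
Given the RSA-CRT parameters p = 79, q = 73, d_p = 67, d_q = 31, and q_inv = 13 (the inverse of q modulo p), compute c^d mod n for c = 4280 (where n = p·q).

m₁ = c^(d_p) mod p: c ≡ 14 (mod 79), and 14^67 mod 79 = 41.
m₂ = c^(d_q) mod q: c ≡ 46 (mod 73), and 46^31 mod 73 = 27.
h = q_inv·(m₁ − m₂) mod p = 13·(41 − 27) mod 79 = 24.
m = m₂ + h·q = 27 + 24·73 = 1779.

1779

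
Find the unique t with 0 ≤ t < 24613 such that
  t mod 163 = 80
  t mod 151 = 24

From t ≡ 80 (mod 163) write t = 80 + 163s. Substituting into t ≡ 24 (mod 151) gives 163s ≡ 95 (mod 151), and since 12⁻¹ ≡ 63 (mod 151), s ≡ 96. Hence t ≡ 80 + 163·96 = 15728 (mod 24613).

15728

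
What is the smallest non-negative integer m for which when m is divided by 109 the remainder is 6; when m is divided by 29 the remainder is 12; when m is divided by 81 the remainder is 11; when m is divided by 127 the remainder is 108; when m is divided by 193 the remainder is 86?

The moduli are pairwise coprime; N = 109·29·81·127·193 = 6275820951.
N/109 = 57576339; 57576339 ≡ 32 (mod 109); 32·92 ≡ 1, so inverse 92.
N/29 = 216407619; 216407619 ≡ 20 (mod 29); 20·16 ≡ 1, so inverse 16.
N/81 = 77479271; 77479271 ≡ 17 (mod 81); 17·62 ≡ 1, so inverse 62.
N/127 = 49415913; 49415913 ≡ 86 (mod 127); 86·96 ≡ 1, so inverse 96.
N/193 = 32517207; 32517207 ≡ 181 (mod 193); 181·16 ≡ 1, so inverse 16.
m ≡ 6·57576339·92 + 12·216407619·16 + 11·77479271·62 + 108·49415913·96 + 86·32517207·16 = 683261127614.
683261127614 mod 6275820951 = 5472464906.

5472464906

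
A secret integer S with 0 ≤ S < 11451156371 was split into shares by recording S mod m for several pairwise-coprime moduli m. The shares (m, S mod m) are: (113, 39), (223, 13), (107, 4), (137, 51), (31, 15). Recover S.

The moduli are pairwise coprime; N = 113·223·107·137·31 = 11451156371.
N/113 = 101337667; 101337667 ≡ 58 (mod 113); 58·76 ≡ 1, so inverse 76.
N/223 = 51350477; 51350477 ≡ 44 (mod 223); 44·147 ≡ 1, so inverse 147.
N/107 = 107020153; 107020153 ≡ 37 (mod 107); 37·81 ≡ 1, so inverse 81.
N/137 = 83585083; 83585083 ≡ 13 (mod 137); 13·116 ≡ 1, so inverse 116.
N/31 = 369392141; 369392141 ≡ 16 (mod 31); 16·2 ≡ 1, so inverse 2.
S ≡ 39·101337667·76 + 13·51350477·147 + 4·107020153·81 + 51·83585083·116 + 15·369392141·2 = 938741251365.
938741251365 mod 11451156371 = 11197585314.

11197585314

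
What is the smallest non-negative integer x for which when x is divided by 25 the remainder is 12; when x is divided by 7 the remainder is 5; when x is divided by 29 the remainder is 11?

The moduli are pairwise coprime; N = 25·7·29 = 5075.
N/25 = 203; 203 ≡ 3 (mod 25); 3·17 ≡ 1, so inverse 17.
N/7 = 725; 725 ≡ 4 (mod 7); 4·2 ≡ 1, so inverse 2.
N/29 = 175; 175 ≡ 1 (mod 29), inverse 1.
x ≡ 12·203·17 + 5·725·2 + 11·175·1 = 50587.
50587 mod 5075 = 4912.

4912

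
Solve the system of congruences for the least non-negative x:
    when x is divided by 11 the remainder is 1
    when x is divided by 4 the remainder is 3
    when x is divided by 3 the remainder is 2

23

The moduli are pairwise coprime; N = 11·4·3 = 132.
N/11 = 12; 12 ≡ 1 (mod 11), inverse 1.
N/4 = 33; 33 ≡ 1 (mod 4), inverse 1.
N/3 = 44; 44 ≡ 2 (mod 3); 2·2 ≡ 1, so inverse 2.
x ≡ 1·12·1 + 3·33·1 + 2·44·2 = 287.
287 mod 132 = 23.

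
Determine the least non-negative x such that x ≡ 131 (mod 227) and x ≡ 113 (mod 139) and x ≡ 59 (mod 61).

The moduli are pairwise coprime; N = 227·139·61 = 1924733.
N/227 = 8479; 8479 ≡ 80 (mod 227); 80·105 ≡ 1, so inverse 105.
N/139 = 13847; 13847 ≡ 86 (mod 139); 86·118 ≡ 1, so inverse 118.
N/61 = 31553; 31553 ≡ 16 (mod 61); 16·42 ≡ 1, so inverse 42.
x ≡ 131·8479·105 + 113·13847·118 + 59·31553·42 = 379452877.
379452877 mod 1924733 = 280476.

280476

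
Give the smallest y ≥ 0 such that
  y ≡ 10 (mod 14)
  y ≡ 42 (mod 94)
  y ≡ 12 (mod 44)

gcd(14, 94) = 2 and 2 | (42 − 10), so the pair is consistent; merging gives y ≡ 136 (mod 658), where 658 = lcm(14, 94).
gcd(658, 44) = 2 and 2 | (12 − 136), so the pair is consistent; merging gives y ≡ 11980 (mod 14476), where 14476 = lcm(658, 44).
The solution is unique modulo lcm(14, 94, 44) = 14476.

11980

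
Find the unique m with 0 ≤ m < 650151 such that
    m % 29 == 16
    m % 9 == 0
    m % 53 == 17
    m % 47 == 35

84870

Combine the congruences pairwise.
From m ≡ 16 (mod 29) write m = 16 + 29t. Substituting into m ≡ 0 (mod 9) gives 29t ≡ 2 (mod 9), and since 2⁻¹ ≡ 5 (mod 9), t ≡ 1. Hence m ≡ 16 + 29·1 = 45 (mod 261).
From m ≡ 45 (mod 261) write m = 45 + 261t. Substituting into m ≡ 17 (mod 53) gives 261t ≡ 25 (mod 53), and since 49⁻¹ ≡ 13 (mod 53), t ≡ 7. Hence m ≡ 45 + 261·7 = 1872 (mod 13833).
From m ≡ 1872 (mod 13833) write m = 1872 + 13833t. Substituting into m ≡ 35 (mod 47) gives 13833t ≡ 43 (mod 47), and since 15⁻¹ ≡ 22 (mod 47), t ≡ 6. Hence m ≡ 1872 + 13833·6 = 84870 (mod 650151).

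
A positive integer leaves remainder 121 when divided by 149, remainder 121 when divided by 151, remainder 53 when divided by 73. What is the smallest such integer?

The moduli are pairwise coprime; N = 149·151·73 = 1642427.
N/149 = 11023; 11023 ≡ 146 (mod 149); 146·99 ≡ 1, so inverse 99.
N/151 = 10877; 10877 ≡ 5 (mod 151); 5·121 ≡ 1, so inverse 121.
N/73 = 22499; 22499 ≡ 15 (mod 73); 15·39 ≡ 1, so inverse 39.
x ≡ 121·11023·99 + 121·10877·121 + 53·22499·39 = 337800107.
337800107 mod 1642427 = 1102572.

1102572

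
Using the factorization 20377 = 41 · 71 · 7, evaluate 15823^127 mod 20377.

Mod 41: 15823 ≡ 38; by Fermat, exponent reduces to 127 mod 40 = 7; 38^7 ≡ 27 (mod 41).
Mod 71: 15823 ≡ 61; by Fermat, exponent reduces to 127 mod 70 = 57; 61^57 ≡ 28 (mod 71).
Mod 7: 15823 ≡ 3; by Fermat, exponent reduces to 127 mod 6 = 1; 3^1 ≡ 3 (mod 7).
Combine by CRT: x ≡ 27 (mod 41), x ≡ 28 (mod 71), x ≡ 3 (mod 7) ⇒ x ≡ 15648 (mod 20377).

15648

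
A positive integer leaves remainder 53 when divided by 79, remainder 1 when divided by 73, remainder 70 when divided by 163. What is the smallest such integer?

The moduli are pairwise coprime; N = 79·73·163 = 940021.
N/79 = 11899; 11899 ≡ 49 (mod 79); 49·50 ≡ 1, so inverse 50.
N/73 = 12877; 12877 ≡ 29 (mod 73); 29·68 ≡ 1, so inverse 68.
N/163 = 5767; 5767 ≡ 62 (mod 163); 62·71 ≡ 1, so inverse 71.
x ≡ 53·11899·50 + 1·12877·68 + 70·5767·71 = 61069976.
61069976 mod 940021 = 908632.

908632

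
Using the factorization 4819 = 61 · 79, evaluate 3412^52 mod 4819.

Mod 61: 3412 ≡ 57; 57^52 ≡ 25 (mod 61).
Mod 79: 3412 ≡ 15; 15^52 ≡ 1 (mod 79).
Combine by CRT: x ≡ 25 (mod 61), x ≡ 1 (mod 79) ⇒ x ≡ 3319 (mod 4819).

3319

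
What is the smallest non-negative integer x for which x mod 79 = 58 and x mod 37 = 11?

Combine the congruences pairwise.
From x ≡ 58 (mod 79) write x = 58 + 79t. Substituting into x ≡ 11 (mod 37) gives 79t ≡ 27 (mod 37), and since 5⁻¹ ≡ 15 (mod 37), t ≡ 35. Hence x ≡ 58 + 79·35 = 2823 (mod 2923).

2823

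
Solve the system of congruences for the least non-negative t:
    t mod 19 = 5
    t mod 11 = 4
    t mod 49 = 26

8650

Combine the congruences pairwise.
From t ≡ 5 (mod 19) write t = 5 + 19s. Substituting into t ≡ 4 (mod 11) gives 19s ≡ 10 (mod 11), and since 8⁻¹ ≡ 7 (mod 11), s ≡ 4. Hence t ≡ 5 + 19·4 = 81 (mod 209).
From t ≡ 81 (mod 209) write t = 81 + 209s. Substituting into t ≡ 26 (mod 49) gives 209s ≡ 43 (mod 49), and since 13⁻¹ ≡ 34 (mod 49), s ≡ 41. Hence t ≡ 81 + 209·41 = 8650 (mod 10241).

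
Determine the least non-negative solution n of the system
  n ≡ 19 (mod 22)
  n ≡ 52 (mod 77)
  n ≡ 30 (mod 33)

129

gcd(22, 77) = 11 and 11 | (52 − 19), so the pair is consistent; merging gives n ≡ 129 (mod 154), where 154 = lcm(22, 77).
gcd(154, 33) = 11 and 11 | (30 − 129), so the pair is consistent; merging gives n ≡ 129 (mod 462), where 462 = lcm(154, 33).
The solution is unique modulo lcm(22, 77, 33) = 462.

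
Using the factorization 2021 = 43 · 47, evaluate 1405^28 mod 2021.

Mod 43: 1405 ≡ 29; 29^28 ≡ 36 (mod 43).
Mod 47: 1405 ≡ 42; 42^28 ≡ 24 (mod 47).
Combine by CRT: x ≡ 36 (mod 43), x ≡ 24 (mod 47) ⇒ x ≡ 165 (mod 2021).

165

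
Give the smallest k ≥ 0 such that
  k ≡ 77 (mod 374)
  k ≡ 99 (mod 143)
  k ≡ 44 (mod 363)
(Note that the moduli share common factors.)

159401

gcd(374, 143) = 11 and 11 | (99 − 77), so the pair is consistent; merging gives k ≡ 3817 (mod 4862), where 4862 = lcm(374, 143).
gcd(4862, 363) = 11 and 11 | (44 − 3817), so the pair is consistent; merging gives k ≡ 159401 (mod 160446), where 160446 = lcm(4862, 363).
The solution is unique modulo lcm(374, 143, 363) = 160446.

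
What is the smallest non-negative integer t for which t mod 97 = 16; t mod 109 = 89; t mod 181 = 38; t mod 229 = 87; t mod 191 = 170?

The moduli are pairwise coprime; N = 97·109·181·229·191 = 83703892907.
N/97 = 862926731; 862926731 ≡ 84 (mod 97); 84·82 ≡ 1, so inverse 82.
N/109 = 767925623; 767925623 ≡ 22 (mod 109); 22·5 ≡ 1, so inverse 5.
N/181 = 462452447; 462452447 ≡ 162 (mod 181); 162·19 ≡ 1, so inverse 19.
N/229 = 365519183; 365519183 ≡ 146 (mod 229); 146·80 ≡ 1, so inverse 80.
N/191 = 438240277; 438240277 ≡ 136 (mod 191); 136·125 ≡ 1, so inverse 125.
t ≡ 16·862926731·82 + 89·767925623·5 + 38·462452447·19 + 87·365519183·80 + 170·438240277·125 = 13664396839971.
13664396839971 mod 83703892907 = 20662296130.

20662296130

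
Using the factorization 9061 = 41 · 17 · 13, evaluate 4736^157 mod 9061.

Mod 41: 4736 ≡ 21; by Fermat, exponent reduces to 157 mod 40 = 37; 21^37 ≡ 8 (mod 41).
Mod 17: 4736 ≡ 10; by Fermat, exponent reduces to 157 mod 16 = 13; 10^13 ≡ 11 (mod 17).
Mod 13: 4736 ≡ 4; by Fermat, exponent reduces to 157 mod 12 = 1; 4^1 ≡ 4 (mod 13).
Combine by CRT: x ≡ 8 (mod 41), x ≡ 11 (mod 17), x ≡ 4 (mod 13) ⇒ x ≡ 8987 (mod 9061).

8987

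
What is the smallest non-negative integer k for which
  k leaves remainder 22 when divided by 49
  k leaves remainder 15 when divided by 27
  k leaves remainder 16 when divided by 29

Combine the congruences pairwise.
From k ≡ 22 (mod 49) write k = 22 + 49t. Substituting into k ≡ 15 (mod 27) gives 49t ≡ 20 (mod 27), and since 22⁻¹ ≡ 16 (mod 27), t ≡ 23. Hence k ≡ 22 + 49·23 = 1149 (mod 1323).
From k ≡ 1149 (mod 1323) write k = 1149 + 1323t. Substituting into k ≡ 16 (mod 29) gives 1323t ≡ 27 (mod 29), and since 18⁻¹ ≡ 21 (mod 29), t ≡ 16. Hence k ≡ 1149 + 1323·16 = 22317 (mod 38367).

22317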